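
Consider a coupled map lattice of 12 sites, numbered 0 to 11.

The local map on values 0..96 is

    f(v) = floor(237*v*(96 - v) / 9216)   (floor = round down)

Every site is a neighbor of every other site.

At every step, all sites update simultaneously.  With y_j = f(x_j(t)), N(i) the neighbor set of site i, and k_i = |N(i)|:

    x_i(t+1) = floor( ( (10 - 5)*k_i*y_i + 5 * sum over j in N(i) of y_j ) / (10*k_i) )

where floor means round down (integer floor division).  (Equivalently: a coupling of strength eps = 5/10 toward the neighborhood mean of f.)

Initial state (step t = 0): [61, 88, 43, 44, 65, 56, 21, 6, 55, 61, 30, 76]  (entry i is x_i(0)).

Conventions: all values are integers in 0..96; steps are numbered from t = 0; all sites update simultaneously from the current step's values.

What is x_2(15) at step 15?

Answer: x_2(15) = 57

Derivation:
t=0: [61, 88, 43, 44, 65, 56, 21, 6, 55, 61, 30, 76]
t=1: [49, 33, 51, 51, 48, 50, 43, 30, 50, 49, 47, 42]
t=2: [58, 55, 58, 58, 58, 58, 57, 54, 58, 58, 58, 57]
t=3: [56, 56, 56, 56, 56, 56, 56, 57, 56, 56, 56, 56]
t=4: [57, 57, 57, 57, 57, 57, 57, 57, 57, 57, 57, 57]
t=5: [57, 57, 57, 57, 57, 57, 57, 57, 57, 57, 57, 57]
t=6: [57, 57, 57, 57, 57, 57, 57, 57, 57, 57, 57, 57]
t=7: [57, 57, 57, 57, 57, 57, 57, 57, 57, 57, 57, 57]
t=8: [57, 57, 57, 57, 57, 57, 57, 57, 57, 57, 57, 57]
t=9: [57, 57, 57, 57, 57, 57, 57, 57, 57, 57, 57, 57]
t=10: [57, 57, 57, 57, 57, 57, 57, 57, 57, 57, 57, 57]
t=11: [57, 57, 57, 57, 57, 57, 57, 57, 57, 57, 57, 57]
t=12: [57, 57, 57, 57, 57, 57, 57, 57, 57, 57, 57, 57]
t=13: [57, 57, 57, 57, 57, 57, 57, 57, 57, 57, 57, 57]
t=14: [57, 57, 57, 57, 57, 57, 57, 57, 57, 57, 57, 57]
t=15: [57, 57, 57, 57, 57, 57, 57, 57, 57, 57, 57, 57]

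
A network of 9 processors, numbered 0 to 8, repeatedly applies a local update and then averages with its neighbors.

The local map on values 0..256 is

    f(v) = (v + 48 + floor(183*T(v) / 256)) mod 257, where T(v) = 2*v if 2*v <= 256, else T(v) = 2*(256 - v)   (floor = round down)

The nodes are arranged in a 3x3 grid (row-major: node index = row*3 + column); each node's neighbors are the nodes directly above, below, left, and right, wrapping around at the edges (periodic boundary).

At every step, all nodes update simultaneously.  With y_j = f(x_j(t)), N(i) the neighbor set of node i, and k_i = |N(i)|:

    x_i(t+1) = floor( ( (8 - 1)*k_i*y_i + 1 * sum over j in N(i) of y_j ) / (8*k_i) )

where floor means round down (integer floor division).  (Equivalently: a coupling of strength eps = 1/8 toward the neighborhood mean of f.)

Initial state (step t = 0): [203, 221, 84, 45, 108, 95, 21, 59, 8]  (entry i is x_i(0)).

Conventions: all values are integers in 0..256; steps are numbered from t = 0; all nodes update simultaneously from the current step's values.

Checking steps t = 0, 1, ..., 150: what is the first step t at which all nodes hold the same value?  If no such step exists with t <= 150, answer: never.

Simulating step by step:
t=0: [203, 221, 84, 45, 108, 95, 21, 59, 8]  (not all equal)
t=1: [78, 71, 227, 144, 59, 34, 101, 175, 76]  (not all equal)
t=2: [220, 210, 77, 101, 183, 131, 51, 92, 212]  (not all equal)
t=3: [70, 69, 214, 44, 75, 100, 155, 24, 73]  (not all equal)
t=4: [207, 207, 78, 152, 217, 49, 100, 116, 206]  (not all equal)
t=5: [72, 73, 218, 89, 67, 160, 38, 70, 75]  (not all equal)
t=6: [207, 219, 79, 26, 200, 92, 143, 215, 217]  (not all equal)
t=7: [75, 68, 215, 104, 69, 27, 92, 65, 68]  (not all equal)
t=8: [211, 208, 80, 55, 206, 115, 33, 199, 198]  (not all equal)
t=9: [77, 72, 220, 168, 71, 78, 124, 72, 78]  (not all equal)
t=10: [220, 217, 83, 98, 216, 226, 104, 218, 226]  (not all equal)
t=11: [66, 68, 225, 32, 62, 64, 44, 62, 64]  (not all equal)
t=12: [199, 207, 78, 133, 196, 195, 157, 197, 196]  (not all equal)
t=13: [77, 73, 216, 96, 72, 78, 87, 72, 77]  (not all equal)
t=14: [215, 220, 85, 42, 216, 224, 24, 215, 222]  (not all equal)
t=15: [73, 68, 229, 140, 66, 69, 103, 65, 68]  (not all equal)
t=16: [209, 208, 77, 105, 204, 206, 58, 200, 202]  (not all equal)
t=17: [75, 72, 214, 52, 68, 72, 172, 74, 78]  (not all equal)
t=18: [218, 217, 85, 175, 212, 215, 99, 222, 226]  (not all equal)
t=19: [68, 68, 230, 77, 65, 70, 35, 60, 64]  (not all equal)
t=20: [206, 207, 77, 229, 206, 212, 142, 192, 196]  (not all equal)
t=21: [73, 73, 214, 60, 67, 70, 91, 74, 77]  (not all equal)
t=22: [212, 219, 85, 189, 210, 212, 38, 219, 221]  (not all equal)
t=23: [73, 68, 230, 76, 66, 71, 130, 64, 70]  (not all equal)
t=24: [215, 208, 78, 226, 209, 214, 115, 200, 208]  (not all equal)
t=25: [69, 72, 215, 59, 66, 70, 69, 70, 72]  (not all equal)
t=26: [209, 216, 83, 193, 208, 212, 214, 217, 216]  (not all equal)
t=27: [72, 69, 226, 73, 66, 71, 65, 63, 69]  (not all equal)
t=28: [216, 209, 78, 223, 208, 214, 206, 202, 209]  (not all equal)
t=29: [69, 72, 215, 61, 66, 70, 67, 69, 72]  (not all equal)
t=30: [209, 216, 83, 198, 208, 212, 210, 215, 216]  (not all equal)
t=31: [72, 69, 226, 70, 66, 70, 66, 64, 69]  (not all equal)
t=32: [216, 209, 78, 217, 208, 212, 208, 204, 209]  (not all equal)
t=33: [69, 72, 215, 63, 66, 70, 66, 68, 72]  (not all equal)
t=34: [209, 216, 83, 202, 208, 212, 208, 213, 216]  (not all equal)
t=35: [72, 70, 226, 69, 66, 70, 66, 65, 69]  (not all equal)
t=36: [216, 212, 78, 214, 208, 212, 208, 205, 209]  (not all equal)
t=37: [69, 70, 215, 65, 66, 70, 66, 67, 72]  (not all equal)
t=38: [209, 212, 83, 205, 208, 212, 208, 210, 216]  (not all equal)
t=39: [72, 70, 226, 67, 66, 70, 66, 65, 69]  (not all equal)
t=40: [215, 212, 78, 210, 208, 212, 208, 205, 209]  (not all equal)
t=41: [69, 70, 215, 65, 66, 70, 66, 67, 72]  (not all equal)

Answer: never
Key observation: The state at step 37 reappears at step 41 — the system is in a cycle of period 4 from step 37 on.  No step 0..41 is synchronized, and the cycle repeats forever, so no step up to 150 (or ever) has all nodes equal.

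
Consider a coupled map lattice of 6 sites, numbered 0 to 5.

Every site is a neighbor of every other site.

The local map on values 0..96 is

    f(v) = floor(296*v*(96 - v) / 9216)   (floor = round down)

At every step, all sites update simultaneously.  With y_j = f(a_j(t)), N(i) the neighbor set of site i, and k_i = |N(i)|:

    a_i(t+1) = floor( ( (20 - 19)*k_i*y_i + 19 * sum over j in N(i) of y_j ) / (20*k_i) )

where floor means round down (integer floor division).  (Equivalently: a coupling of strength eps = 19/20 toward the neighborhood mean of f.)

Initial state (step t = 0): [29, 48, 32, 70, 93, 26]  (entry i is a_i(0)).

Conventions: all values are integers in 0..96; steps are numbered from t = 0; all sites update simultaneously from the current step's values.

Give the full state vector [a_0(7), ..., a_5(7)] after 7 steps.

Answer: [55, 55, 55, 55, 55, 55]

Derivation:
t=0: [29, 48, 32, 70, 93, 26]
t=1: [53, 51, 52, 53, 60, 53]
t=2: [72, 72, 72, 72, 72, 72]
t=3: [55, 55, 55, 55, 55, 55]
t=4: [72, 72, 72, 72, 72, 72]
t=5: [55, 55, 55, 55, 55, 55]
t=6: [72, 72, 72, 72, 72, 72]
t=7: [55, 55, 55, 55, 55, 55]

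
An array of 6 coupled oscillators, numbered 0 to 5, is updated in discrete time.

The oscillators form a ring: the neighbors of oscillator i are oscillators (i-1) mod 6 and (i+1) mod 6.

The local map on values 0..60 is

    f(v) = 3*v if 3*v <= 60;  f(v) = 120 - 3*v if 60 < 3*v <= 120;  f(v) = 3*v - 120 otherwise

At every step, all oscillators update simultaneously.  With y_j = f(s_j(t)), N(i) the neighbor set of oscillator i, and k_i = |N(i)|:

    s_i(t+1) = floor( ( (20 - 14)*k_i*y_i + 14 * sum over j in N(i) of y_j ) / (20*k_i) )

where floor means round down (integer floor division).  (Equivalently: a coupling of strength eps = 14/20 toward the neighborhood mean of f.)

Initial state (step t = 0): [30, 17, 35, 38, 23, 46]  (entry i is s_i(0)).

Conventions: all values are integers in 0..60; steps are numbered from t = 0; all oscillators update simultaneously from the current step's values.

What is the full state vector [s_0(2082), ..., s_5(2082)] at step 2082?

Answer: [34, 34, 35, 34, 34, 35]
Key observation: The state at step 15, [10, 10, 9, 10, 10, 9], reappears at step 22: the system is in a cycle of period 7 from step 15 on.  Therefore the state at step 2082 equals the state at step 15 + ((2082 - 15) mod 7) = 17, which is [34, 34, 35, 34, 34, 35].

Derivation:
t=0: [30, 17, 35, 38, 23, 46]
t=1: [33, 31, 24, 24, 23, 33]
t=2: [23, 32, 40, 49, 39, 31]
t=3: [33, 25, 17, 9, 19, 27]
t=4: [35, 38, 40, 45, 40, 39]
t=5: [7, 7, 7, 4, 6, 6]
t=6: [19, 21, 17, 17, 15, 19]
t=7: [57, 54, 53, 48, 51, 52]
t=8: [42, 44, 34, 32, 30, 40]
t=9: [6, 12, 18, 24, 17, 12]
t=10: [30, 36, 45, 51, 44, 34]
t=11: [19, 19, 20, 19, 21, 20]
t=12: [58, 58, 57, 58, 58, 57]
t=13: [52, 52, 53, 52, 52, 53]
t=14: [37, 37, 36, 37, 37, 36]
t=15: [10, 10, 9, 10, 10, 9]
t=16: [28, 28, 29, 28, 28, 29]
t=17: [34, 34, 35, 34, 34, 35]
t=18: [16, 16, 17, 16, 16, 17]
t=19: [49, 49, 48, 49, 49, 48]
t=20: [25, 25, 26, 25, 25, 26]
t=21: [43, 43, 44, 43, 43, 44]
t=22: [10, 10, 9, 10, 10, 9]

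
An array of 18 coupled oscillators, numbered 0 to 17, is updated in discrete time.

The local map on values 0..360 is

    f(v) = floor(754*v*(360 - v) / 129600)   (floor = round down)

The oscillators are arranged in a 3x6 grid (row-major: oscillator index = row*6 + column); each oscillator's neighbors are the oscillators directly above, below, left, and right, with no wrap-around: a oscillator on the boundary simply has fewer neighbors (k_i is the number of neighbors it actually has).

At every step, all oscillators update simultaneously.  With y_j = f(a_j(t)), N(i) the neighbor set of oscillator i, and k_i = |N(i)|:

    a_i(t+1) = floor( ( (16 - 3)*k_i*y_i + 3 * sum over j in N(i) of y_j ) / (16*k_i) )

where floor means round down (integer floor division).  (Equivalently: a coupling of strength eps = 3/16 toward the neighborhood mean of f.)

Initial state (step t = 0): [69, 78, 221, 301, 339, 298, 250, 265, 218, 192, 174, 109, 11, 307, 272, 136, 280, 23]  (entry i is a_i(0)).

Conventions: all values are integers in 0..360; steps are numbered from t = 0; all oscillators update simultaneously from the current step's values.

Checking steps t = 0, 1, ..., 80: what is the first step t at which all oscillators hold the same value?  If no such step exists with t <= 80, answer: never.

Simulating step by step:
t=0: [69, 78, 221, 301, 339, 298, 250, 265, 218, 192, 174, 109, 11, 307, 272, 136, 280, 23]  (not all equal)
t=1: [121, 130, 170, 109, 58, 105, 146, 144, 176, 182, 176, 150, 41, 95, 141, 172, 131, 63]  (not all equal)
t=2: [169, 174, 184, 158, 113, 152, 173, 178, 187, 186, 183, 176, 92, 145, 178, 186, 171, 121]  (not all equal)
t=3: [187, 187, 187, 183, 166, 181, 185, 187, 188, 187, 186, 186, 150, 179, 187, 188, 186, 171]  (not all equal)
t=4: [188, 188, 188, 187, 187, 187, 187, 188, 188, 188, 187, 188, 183, 187, 188, 188, 188, 188]  (not all equal)
t=5: [188, 188, 188, 188, 188, 188, 188, 188, 188, 188, 188, 188, 188, 188, 188, 188, 188, 188]  (all equal)

Answer: 5
Key observation: Synchronization is absorbing here: once all oscillators are equal they stay equal, and step 5 is the first all-equal step.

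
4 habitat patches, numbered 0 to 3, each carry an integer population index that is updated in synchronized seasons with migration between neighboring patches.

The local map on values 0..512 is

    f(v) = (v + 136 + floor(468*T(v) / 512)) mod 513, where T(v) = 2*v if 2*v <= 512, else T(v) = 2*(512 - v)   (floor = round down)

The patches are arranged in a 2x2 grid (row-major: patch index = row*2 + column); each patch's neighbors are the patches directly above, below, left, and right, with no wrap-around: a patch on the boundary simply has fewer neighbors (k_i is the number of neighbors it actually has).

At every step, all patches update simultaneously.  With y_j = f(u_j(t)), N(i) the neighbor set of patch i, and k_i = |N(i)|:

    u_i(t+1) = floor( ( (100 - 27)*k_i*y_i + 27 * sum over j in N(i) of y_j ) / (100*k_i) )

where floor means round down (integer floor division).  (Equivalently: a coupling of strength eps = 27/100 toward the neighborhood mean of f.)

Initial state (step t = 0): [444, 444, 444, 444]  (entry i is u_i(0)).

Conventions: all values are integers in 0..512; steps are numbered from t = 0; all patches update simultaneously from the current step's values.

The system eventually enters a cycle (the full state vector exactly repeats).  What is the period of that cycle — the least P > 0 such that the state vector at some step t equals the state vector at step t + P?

Simulating step by step:
t=0: [444, 444, 444, 444]
t=1: [191, 191, 191, 191]
t=2: [163, 163, 163, 163]
t=3: [83, 83, 83, 83]
t=4: [370, 370, 370, 370]
t=5: [252, 252, 252, 252]
t=6: [335, 335, 335, 335]
t=7: [281, 281, 281, 281]
t=8: [326, 326, 326, 326]
t=9: [289, 289, 289, 289]
t=10: [319, 319, 319, 319]
t=11: [294, 294, 294, 294]
t=12: [315, 315, 315, 315]
t=13: [298, 298, 298, 298]
t=14: [312, 312, 312, 312]
t=15: [300, 300, 300, 300]
t=16: [310, 310, 310, 310]
t=17: [302, 302, 302, 302]
t=18: [308, 308, 308, 308]
t=19: [303, 303, 303, 303]
t=20: [308, 308, 308, 308]

Answer: 2
Key observation: The state at step 18, [308, 308, 308, 308], reappears at step 20 — and no state repeats earlier — so the cycle the system enters has period 2.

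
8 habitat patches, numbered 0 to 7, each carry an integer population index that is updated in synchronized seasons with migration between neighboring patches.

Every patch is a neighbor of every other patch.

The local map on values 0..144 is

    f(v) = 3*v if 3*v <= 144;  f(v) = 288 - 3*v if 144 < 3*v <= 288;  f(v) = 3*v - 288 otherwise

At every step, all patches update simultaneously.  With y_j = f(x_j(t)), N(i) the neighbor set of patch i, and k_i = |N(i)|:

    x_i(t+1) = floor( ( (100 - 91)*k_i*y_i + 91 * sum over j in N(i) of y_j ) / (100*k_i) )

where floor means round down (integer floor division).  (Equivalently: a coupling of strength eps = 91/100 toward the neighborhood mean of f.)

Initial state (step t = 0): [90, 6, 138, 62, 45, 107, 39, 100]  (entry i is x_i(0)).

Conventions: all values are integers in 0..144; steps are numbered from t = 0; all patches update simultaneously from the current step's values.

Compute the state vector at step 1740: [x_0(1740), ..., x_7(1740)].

Simulating step by step:
t=0: [90, 6, 138, 62, 45, 107, 39, 100]
t=1: [72, 72, 67, 68, 67, 71, 68, 72]
t=2: [79, 79, 78, 78, 78, 79, 78, 79]
t=3: [52, 52, 52, 52, 52, 52, 52, 52]
t=4: [132, 132, 132, 132, 132, 132, 132, 132]
t=5: [108, 108, 108, 108, 108, 108, 108, 108]
t=6: [36, 36, 36, 36, 36, 36, 36, 36]
t=7: [108, 108, 108, 108, 108, 108, 108, 108]

Answer: [36, 36, 36, 36, 36, 36, 36, 36]
Key observation: The state at step 5, [108, 108, 108, 108, 108, 108, 108, 108], reappears at step 7: the system is in a cycle of period 2 from step 5 on.  Therefore the state at step 1740 equals the state at step 5 + ((1740 - 5) mod 2) = 6, which is [36, 36, 36, 36, 36, 36, 36, 36].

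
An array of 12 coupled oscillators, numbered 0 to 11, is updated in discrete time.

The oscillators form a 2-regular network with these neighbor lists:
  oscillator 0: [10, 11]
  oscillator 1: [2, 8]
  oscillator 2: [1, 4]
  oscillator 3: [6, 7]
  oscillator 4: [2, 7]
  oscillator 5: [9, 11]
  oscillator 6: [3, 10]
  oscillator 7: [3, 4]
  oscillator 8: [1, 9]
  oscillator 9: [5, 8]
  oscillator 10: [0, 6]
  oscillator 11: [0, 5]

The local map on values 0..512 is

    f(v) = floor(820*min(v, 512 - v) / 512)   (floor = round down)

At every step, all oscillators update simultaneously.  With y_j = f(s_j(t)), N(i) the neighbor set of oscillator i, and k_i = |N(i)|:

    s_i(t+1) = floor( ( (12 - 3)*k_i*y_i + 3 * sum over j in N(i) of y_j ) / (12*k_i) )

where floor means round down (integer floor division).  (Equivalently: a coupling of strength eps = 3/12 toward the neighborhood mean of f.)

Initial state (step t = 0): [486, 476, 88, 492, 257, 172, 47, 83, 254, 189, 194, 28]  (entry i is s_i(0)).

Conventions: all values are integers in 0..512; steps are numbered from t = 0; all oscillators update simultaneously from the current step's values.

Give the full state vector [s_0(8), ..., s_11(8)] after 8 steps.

Answer: [321, 253, 211, 347, 199, 329, 399, 224, 247, 311, 373, 307]

Derivation:
t=0: [486, 476, 88, 492, 257, 172, 47, 83, 254, 189, 194, 28]
t=1: [75, 111, 163, 49, 340, 249, 99, 154, 349, 311, 247, 72]
t=2: [153, 198, 252, 109, 269, 353, 177, 228, 258, 323, 331, 151]
t=3: [250, 338, 390, 211, 387, 258, 270, 344, 381, 309, 282, 243]
t=4: [394, 259, 206, 334, 208, 393, 378, 268, 232, 320, 374, 392]
t=5: [192, 391, 339, 289, 339, 204, 223, 369, 367, 300, 216, 191]
t=6: [311, 208, 266, 341, 271, 325, 355, 251, 240, 324, 341, 307]
t=7: [315, 346, 384, 286, 388, 302, 256, 383, 367, 311, 276, 323]
t=8: [321, 253, 211, 347, 199, 329, 399, 224, 247, 311, 373, 307]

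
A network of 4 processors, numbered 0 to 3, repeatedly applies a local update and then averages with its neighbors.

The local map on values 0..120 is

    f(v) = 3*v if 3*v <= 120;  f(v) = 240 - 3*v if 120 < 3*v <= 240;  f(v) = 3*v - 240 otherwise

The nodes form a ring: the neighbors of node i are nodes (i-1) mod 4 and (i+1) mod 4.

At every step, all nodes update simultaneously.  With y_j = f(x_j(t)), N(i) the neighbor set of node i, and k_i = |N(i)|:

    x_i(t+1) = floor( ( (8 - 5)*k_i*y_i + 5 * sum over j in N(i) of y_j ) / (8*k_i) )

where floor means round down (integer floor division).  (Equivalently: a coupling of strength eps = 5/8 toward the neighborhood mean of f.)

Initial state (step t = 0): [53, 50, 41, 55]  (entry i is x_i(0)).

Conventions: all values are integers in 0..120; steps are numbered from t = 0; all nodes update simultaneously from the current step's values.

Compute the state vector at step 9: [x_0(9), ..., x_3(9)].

Answer: [66, 78, 84, 67]

Derivation:
t=0: [53, 50, 41, 55]
t=1: [81, 95, 95, 90]
t=2: [24, 31, 40, 26]
t=3: [80, 94, 98, 89]
t=4: [21, 32, 41, 27]
t=5: [78, 92, 99, 86]
t=6: [19, 33, 38, 26]
t=7: [76, 90, 98, 82]
t=8: [15, 31, 31, 22]
t=9: [66, 78, 84, 67]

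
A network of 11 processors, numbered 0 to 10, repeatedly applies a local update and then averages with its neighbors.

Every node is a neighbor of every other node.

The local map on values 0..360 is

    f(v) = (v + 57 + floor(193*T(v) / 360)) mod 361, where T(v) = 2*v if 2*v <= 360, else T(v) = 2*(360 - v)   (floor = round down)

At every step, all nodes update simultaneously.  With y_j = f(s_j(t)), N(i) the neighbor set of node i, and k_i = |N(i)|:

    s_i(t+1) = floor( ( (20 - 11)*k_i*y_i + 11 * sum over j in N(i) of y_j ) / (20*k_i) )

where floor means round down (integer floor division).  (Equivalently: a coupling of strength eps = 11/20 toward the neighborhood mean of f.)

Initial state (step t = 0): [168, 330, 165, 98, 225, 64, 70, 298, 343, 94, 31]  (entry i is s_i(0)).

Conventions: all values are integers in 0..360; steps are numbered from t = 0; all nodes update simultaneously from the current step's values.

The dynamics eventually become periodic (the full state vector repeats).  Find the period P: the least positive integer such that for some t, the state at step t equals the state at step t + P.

Answer: 2
Key observation: The state at step 20, [67, 67, 67, 67, 67, 67, 67, 67, 67, 67, 67], reappears at step 22 — and no state repeats earlier — so the cycle the system enters has period 2.

Derivation:
t=0: [168, 330, 165, 98, 225, 64, 70, 298, 343, 94, 31]
t=1: [91, 96, 88, 176, 99, 148, 153, 97, 96, 173, 121]
t=2: [204, 207, 201, 130, 210, 108, 112, 209, 207, 128, 228]
t=3: [118, 118, 118, 221, 118, 203, 206, 118, 118, 219, 118]
t=4: [249, 249, 249, 156, 249, 156, 156, 249, 249, 156, 249]
t=5: [54, 54, 54, 36, 54, 36, 36, 54, 54, 36, 54]
t=6: [159, 159, 159, 145, 159, 145, 145, 159, 159, 145, 159]
t=7: [98, 98, 98, 229, 98, 229, 229, 98, 98, 229, 98]
t=8: [217, 217, 217, 140, 217, 140, 140, 217, 217, 140, 217]
t=9: [127, 127, 127, 238, 127, 238, 238, 127, 127, 238, 127]
t=10: [263, 263, 263, 162, 263, 162, 162, 263, 263, 162, 263]
t=11: [55, 55, 55, 43, 55, 43, 43, 55, 55, 43, 55]
t=12: [164, 164, 164, 155, 164, 155, 155, 164, 164, 155, 164]
t=13: [31, 31, 31, 23, 31, 23, 23, 31, 31, 23, 31]
t=14: [117, 117, 117, 110, 117, 110, 110, 117, 117, 110, 117]
t=15: [295, 295, 295, 289, 295, 289, 289, 295, 295, 289, 295]
t=16: [60, 60, 60, 60, 60, 60, 60, 60, 60, 60, 60]
t=17: [181, 181, 181, 181, 181, 181, 181, 181, 181, 181, 181]
t=18: [68, 68, 68, 68, 68, 68, 68, 68, 68, 68, 68]
t=19: [197, 197, 197, 197, 197, 197, 197, 197, 197, 197, 197]
t=20: [67, 67, 67, 67, 67, 67, 67, 67, 67, 67, 67]
t=21: [195, 195, 195, 195, 195, 195, 195, 195, 195, 195, 195]
t=22: [67, 67, 67, 67, 67, 67, 67, 67, 67, 67, 67]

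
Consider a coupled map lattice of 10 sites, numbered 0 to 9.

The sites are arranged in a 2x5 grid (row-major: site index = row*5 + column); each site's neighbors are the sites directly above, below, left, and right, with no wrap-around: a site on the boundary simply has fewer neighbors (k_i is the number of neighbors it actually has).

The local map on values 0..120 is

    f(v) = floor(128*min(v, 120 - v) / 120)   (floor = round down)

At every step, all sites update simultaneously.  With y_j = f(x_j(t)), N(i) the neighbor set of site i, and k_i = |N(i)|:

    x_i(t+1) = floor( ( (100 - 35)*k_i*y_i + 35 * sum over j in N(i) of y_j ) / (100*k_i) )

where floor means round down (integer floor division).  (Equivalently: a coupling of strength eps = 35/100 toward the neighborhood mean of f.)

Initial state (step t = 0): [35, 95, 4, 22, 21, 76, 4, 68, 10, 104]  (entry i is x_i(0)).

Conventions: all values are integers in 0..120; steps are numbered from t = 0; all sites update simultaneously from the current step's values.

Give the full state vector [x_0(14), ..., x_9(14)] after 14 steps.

Answer: [41, 39, 36, 32, 30, 42, 39, 36, 32, 30]

Derivation:
t=0: [35, 95, 4, 22, 21, 76, 4, 68, 10, 104]
t=1: [36, 22, 14, 19, 21, 37, 17, 37, 17, 16]
t=2: [35, 23, 18, 19, 20, 35, 23, 31, 20, 18]
t=3: [34, 24, 21, 20, 20, 34, 26, 28, 22, 19]
t=4: [34, 26, 23, 21, 20, 34, 28, 27, 23, 20]
t=5: [34, 27, 24, 22, 21, 34, 29, 27, 23, 21]
t=6: [34, 28, 25, 23, 22, 34, 30, 27, 24, 22]
t=7: [34, 29, 26, 24, 23, 35, 31, 27, 25, 23]
t=8: [35, 30, 27, 25, 24, 36, 32, 28, 25, 24]
t=9: [36, 32, 28, 26, 25, 37, 33, 29, 26, 25]
t=10: [37, 34, 29, 27, 26, 38, 34, 30, 27, 26]
t=11: [38, 35, 30, 28, 27, 39, 36, 31, 28, 27]
t=12: [39, 36, 32, 29, 28, 40, 37, 33, 29, 28]
t=13: [40, 38, 34, 30, 29, 41, 38, 34, 30, 29]
t=14: [41, 39, 36, 32, 30, 42, 39, 36, 32, 30]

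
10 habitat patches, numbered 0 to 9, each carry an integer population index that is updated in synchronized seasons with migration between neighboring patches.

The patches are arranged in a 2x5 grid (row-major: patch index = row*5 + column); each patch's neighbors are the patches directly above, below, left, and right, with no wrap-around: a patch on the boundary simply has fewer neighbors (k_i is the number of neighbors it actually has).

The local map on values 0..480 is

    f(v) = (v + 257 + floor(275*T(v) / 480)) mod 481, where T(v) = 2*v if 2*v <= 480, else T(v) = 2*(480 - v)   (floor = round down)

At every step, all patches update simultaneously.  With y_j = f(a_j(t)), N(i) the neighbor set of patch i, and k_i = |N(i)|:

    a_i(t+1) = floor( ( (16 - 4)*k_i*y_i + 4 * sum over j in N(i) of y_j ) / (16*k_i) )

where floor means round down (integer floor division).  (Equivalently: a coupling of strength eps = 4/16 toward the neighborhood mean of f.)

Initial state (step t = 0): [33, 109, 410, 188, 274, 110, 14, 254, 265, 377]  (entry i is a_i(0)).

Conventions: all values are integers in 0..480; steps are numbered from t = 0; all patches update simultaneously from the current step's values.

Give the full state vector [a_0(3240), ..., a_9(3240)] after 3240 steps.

Answer: [284, 284, 284, 284, 284, 284, 284, 284, 284, 284]
Key observation: The state at step 5, [284, 284, 284, 284, 284, 284, 284, 284, 284, 284], reappears at step 6: the system is in a cycle of period 1 from step 5 on.  Therefore the state at step 3240 equals the state at step 5 + ((3240 - 5) mod 1) = 5, which is [284, 284, 284, 284, 284, 284, 284, 284, 284, 284].

Derivation:
t=0: [33, 109, 410, 188, 274, 110, 14, 254, 265, 377]
t=1: [247, 80, 239, 204, 270, 85, 241, 286, 276, 274]
t=2: [325, 393, 293, 231, 276, 401, 313, 284, 279, 285]
t=3: [275, 271, 280, 274, 283, 270, 278, 283, 283, 284]
t=4: [285, 285, 285, 285, 284, 285, 285, 284, 284, 284]
t=5: [284, 284, 284, 284, 284, 284, 284, 284, 284, 284]
t=6: [284, 284, 284, 284, 284, 284, 284, 284, 284, 284]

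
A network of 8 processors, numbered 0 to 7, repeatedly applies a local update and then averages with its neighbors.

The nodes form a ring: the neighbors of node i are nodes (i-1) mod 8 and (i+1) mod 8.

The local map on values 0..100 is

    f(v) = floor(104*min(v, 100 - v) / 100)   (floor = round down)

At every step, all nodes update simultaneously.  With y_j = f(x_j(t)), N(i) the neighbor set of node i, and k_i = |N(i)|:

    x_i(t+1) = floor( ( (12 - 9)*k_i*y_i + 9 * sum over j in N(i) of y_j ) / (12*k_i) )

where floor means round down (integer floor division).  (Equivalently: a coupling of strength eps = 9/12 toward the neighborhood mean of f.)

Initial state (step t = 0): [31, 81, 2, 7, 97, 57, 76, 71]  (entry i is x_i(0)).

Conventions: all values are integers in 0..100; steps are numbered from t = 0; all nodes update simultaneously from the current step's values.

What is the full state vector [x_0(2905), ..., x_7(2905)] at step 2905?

Answer: [16, 16, 16, 16, 16, 16, 16, 16]
Key observation: The state at step 14, [16, 16, 16, 16, 16, 16, 16, 16], reappears at step 15: the system is in a cycle of period 1 from step 14 on.  Therefore the state at step 2905 equals the state at step 14 + ((2905 - 14) mod 1) = 14, which is [16, 16, 16, 16, 16, 16, 16, 16].

Derivation:
t=0: [31, 81, 2, 7, 97, 57, 76, 71]
t=1: [26, 17, 10, 3, 19, 21, 33, 28]
t=2: [24, 18, 10, 11, 13, 25, 27, 30]
t=3: [24, 17, 13, 11, 17, 21, 28, 27]
t=4: [22, 18, 13, 14, 16, 22, 25, 26]
t=5: [22, 17, 15, 14, 17, 21, 24, 24]
t=6: [20, 18, 15, 15, 17, 20, 22, 23]
t=7: [20, 17, 16, 15, 17, 19, 21, 21]
t=8: [19, 17, 16, 16, 17, 19, 20, 20]
t=9: [18, 17, 16, 16, 17, 18, 19, 19]
t=10: [18, 17, 16, 16, 17, 18, 18, 18]
t=11: [17, 17, 16, 16, 17, 17, 18, 18]
t=12: [17, 16, 16, 16, 16, 17, 17, 17]
t=13: [16, 16, 16, 16, 16, 16, 17, 17]
t=14: [16, 16, 16, 16, 16, 16, 16, 16]
t=15: [16, 16, 16, 16, 16, 16, 16, 16]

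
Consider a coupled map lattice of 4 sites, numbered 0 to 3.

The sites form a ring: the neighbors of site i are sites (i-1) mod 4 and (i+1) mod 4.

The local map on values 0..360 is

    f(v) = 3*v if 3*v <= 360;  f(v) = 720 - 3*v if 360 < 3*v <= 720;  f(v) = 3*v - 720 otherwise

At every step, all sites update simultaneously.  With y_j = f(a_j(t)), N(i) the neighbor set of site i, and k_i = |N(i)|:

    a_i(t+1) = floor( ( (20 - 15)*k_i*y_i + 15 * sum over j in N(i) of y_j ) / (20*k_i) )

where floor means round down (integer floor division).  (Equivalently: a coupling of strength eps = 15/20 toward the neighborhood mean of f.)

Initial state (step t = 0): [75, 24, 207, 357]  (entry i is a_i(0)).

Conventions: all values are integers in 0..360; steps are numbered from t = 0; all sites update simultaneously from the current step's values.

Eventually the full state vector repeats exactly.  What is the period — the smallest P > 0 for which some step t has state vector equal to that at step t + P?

Answer: 11
Key observation: The state at step 35, [167, 189, 167, 189], reappears at step 46 — and no state repeats earlier — so the cycle the system enters has period 11.

Derivation:
t=0: [75, 24, 207, 357]
t=1: [214, 139, 183, 209]
t=2: [168, 169, 191, 116]
t=3: [264, 189, 247, 223]
t=4: [94, 73, 81, 47]
t=5: [205, 251, 195, 232]
t=6: [47, 98, 55, 96]
t=7: [253, 188, 259, 186]
t=8: [129, 75, 133, 76]
t=9: [253, 301, 250, 302]
t=10: [148, 71, 145, 72]
t=11: [229, 263, 232, 264]
t=12: [61, 38, 58, 39]
t=13: [132, 162, 130, 163]
t=14: [255, 303, 256, 303]
t=15: [153, 82, 153, 82]
t=16: [249, 257, 249, 257]
t=17: [45, 33, 45, 33]
t=18: [108, 126, 108, 126]
t=19: [337, 328, 337, 328]
t=20: [270, 284, 270, 284]
t=21: [121, 100, 121, 100]
t=22: [314, 342, 314, 342]
t=23: [285, 243, 285, 243]
t=24: [40, 103, 40, 103]
t=25: [261, 167, 261, 167]
t=26: [180, 102, 180, 102]
t=27: [274, 211, 274, 211]
t=28: [90, 98, 90, 98]
t=29: [288, 276, 288, 276]
t=30: [117, 135, 117, 135]
t=31: [324, 342, 324, 342]
t=32: [292, 265, 292, 265]
t=33: [95, 135, 95, 135]
t=34: [307, 292, 307, 292]
t=35: [167, 189, 167, 189]
t=36: [169, 202, 169, 202]
t=37: [138, 188, 138, 188]
t=38: [193, 268, 193, 268]
t=39: [98, 126, 98, 126]
t=40: [330, 306, 330, 306]
t=41: [216, 252, 216, 252]
t=42: [45, 63, 45, 63]
t=43: [175, 148, 175, 148]
t=44: [255, 215, 255, 215]
t=45: [67, 52, 67, 52]
t=46: [167, 189, 167, 189]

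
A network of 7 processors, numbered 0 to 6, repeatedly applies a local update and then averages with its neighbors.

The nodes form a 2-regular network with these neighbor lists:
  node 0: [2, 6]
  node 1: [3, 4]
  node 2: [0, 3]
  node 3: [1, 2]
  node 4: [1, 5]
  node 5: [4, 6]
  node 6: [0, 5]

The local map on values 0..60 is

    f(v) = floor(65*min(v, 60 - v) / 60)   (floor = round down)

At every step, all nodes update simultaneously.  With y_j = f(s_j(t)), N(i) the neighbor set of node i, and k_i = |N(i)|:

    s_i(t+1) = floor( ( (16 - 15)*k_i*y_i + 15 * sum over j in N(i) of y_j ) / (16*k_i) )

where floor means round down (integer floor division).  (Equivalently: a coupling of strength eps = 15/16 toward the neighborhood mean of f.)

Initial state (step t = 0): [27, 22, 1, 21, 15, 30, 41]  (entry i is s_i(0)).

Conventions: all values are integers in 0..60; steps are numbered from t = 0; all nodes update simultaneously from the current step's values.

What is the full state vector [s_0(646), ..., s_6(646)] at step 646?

Simulating step by step:
t=0: [27, 22, 1, 21, 15, 30, 41]
t=1: [11, 19, 23, 12, 26, 18, 29]
t=2: [26, 20, 12, 21, 20, 28, 16]
t=3: [15, 21, 24, 17, 25, 19, 28]
t=4: [27, 22, 17, 23, 21, 27, 18]
t=5: [19, 23, 25, 20, 25, 21, 28]
t=6: [27, 24, 20, 25, 23, 28, 21]
t=7: [21, 25, 27, 23, 27, 23, 29]
t=8: [29, 26, 23, 27, 25, 29, 23]
t=9: [24, 28, 29, 26, 29, 25, 30]
t=10: [31, 29, 27, 30, 28, 31, 26]
t=11: [28, 31, 31, 30, 30, 29, 30]
t=12: [31, 31, 31, 31, 31, 31, 30]
t=13: [31, 31, 31, 31, 31, 31, 31]
t=14: [31, 31, 31, 31, 31, 31, 31]

Answer: [31, 31, 31, 31, 31, 31, 31]
Key observation: The state at step 13, [31, 31, 31, 31, 31, 31, 31], reappears at step 14: the system is in a cycle of period 1 from step 13 on.  Therefore the state at step 646 equals the state at step 13 + ((646 - 13) mod 1) = 13, which is [31, 31, 31, 31, 31, 31, 31].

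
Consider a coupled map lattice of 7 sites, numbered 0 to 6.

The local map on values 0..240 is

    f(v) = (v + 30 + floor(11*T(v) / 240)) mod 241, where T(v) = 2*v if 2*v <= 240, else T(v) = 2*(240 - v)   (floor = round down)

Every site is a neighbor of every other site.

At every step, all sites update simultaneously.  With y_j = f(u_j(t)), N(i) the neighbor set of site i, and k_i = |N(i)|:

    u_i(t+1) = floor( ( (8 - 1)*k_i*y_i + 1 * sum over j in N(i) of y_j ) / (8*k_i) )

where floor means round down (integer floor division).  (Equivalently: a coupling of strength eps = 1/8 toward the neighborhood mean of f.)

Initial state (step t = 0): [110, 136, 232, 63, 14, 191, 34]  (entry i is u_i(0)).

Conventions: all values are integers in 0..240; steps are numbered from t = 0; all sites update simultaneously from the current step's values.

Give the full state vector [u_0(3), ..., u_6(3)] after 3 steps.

Simulating step by step:
t=0: [110, 136, 232, 63, 14, 191, 34]
t=1: [144, 165, 34, 99, 54, 208, 73]
t=2: [176, 193, 78, 139, 96, 226, 114]
t=3: [201, 215, 119, 173, 136, 35, 153]

Answer: [201, 215, 119, 173, 136, 35, 153]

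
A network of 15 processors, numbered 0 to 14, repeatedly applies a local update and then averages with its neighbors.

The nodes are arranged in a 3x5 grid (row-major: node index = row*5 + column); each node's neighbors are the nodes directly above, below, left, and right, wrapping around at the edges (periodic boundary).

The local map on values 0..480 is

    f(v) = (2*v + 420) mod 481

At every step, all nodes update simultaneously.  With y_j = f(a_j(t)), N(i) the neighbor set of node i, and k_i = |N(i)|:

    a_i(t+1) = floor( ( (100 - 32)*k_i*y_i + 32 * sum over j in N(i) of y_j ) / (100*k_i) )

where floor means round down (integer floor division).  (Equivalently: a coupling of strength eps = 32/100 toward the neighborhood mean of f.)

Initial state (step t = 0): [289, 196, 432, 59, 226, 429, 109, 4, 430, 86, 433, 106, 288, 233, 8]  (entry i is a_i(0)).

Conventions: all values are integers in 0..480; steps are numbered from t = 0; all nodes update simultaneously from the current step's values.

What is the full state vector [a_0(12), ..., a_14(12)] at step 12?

Answer: [106, 370, 271, 267, 284, 266, 277, 85, 217, 124, 90, 373, 252, 294, 159]

Derivation:
t=0: [289, 196, 432, 59, 226, 429, 109, 4, 430, 86, 433, 106, 288, 233, 8]
t=1: [133, 278, 286, 153, 317, 265, 204, 357, 296, 192, 295, 170, 127, 343, 394]
t=2: [189, 78, 70, 191, 144, 392, 310, 166, 104, 288, 128, 237, 181, 156, 215]
t=3: [276, 135, 132, 274, 237, 214, 134, 232, 170, 101, 239, 334, 285, 261, 307]
t=4: [119, 185, 189, 112, 299, 311, 229, 331, 270, 186, 329, 154, 114, 344, 163]
t=5: [165, 301, 276, 190, 111, 134, 330, 190, 384, 281, 140, 247, 179, 185, 230]
t=6: [234, 107, 86, 273, 190, 190, 161, 269, 231, 93, 253, 349, 287, 309, 328]
t=7: [375, 178, 128, 75, 268, 315, 265, 388, 327, 177, 382, 177, 87, 95, 154]
t=8: [227, 293, 191, 133, 389, 155, 391, 230, 135, 273, 217, 287, 144, 132, 257]
t=9: [339, 108, 288, 216, 244, 250, 221, 351, 207, 94, 343, 92, 230, 225, 373]
t=10: [185, 159, 109, 348, 357, 361, 329, 202, 323, 200, 170, 169, 327, 370, 225]
t=11: [281, 243, 176, 155, 212, 205, 163, 272, 153, 298, 282, 249, 154, 195, 343]
t=12: [106, 370, 271, 267, 284, 266, 277, 85, 217, 124, 90, 373, 252, 294, 159]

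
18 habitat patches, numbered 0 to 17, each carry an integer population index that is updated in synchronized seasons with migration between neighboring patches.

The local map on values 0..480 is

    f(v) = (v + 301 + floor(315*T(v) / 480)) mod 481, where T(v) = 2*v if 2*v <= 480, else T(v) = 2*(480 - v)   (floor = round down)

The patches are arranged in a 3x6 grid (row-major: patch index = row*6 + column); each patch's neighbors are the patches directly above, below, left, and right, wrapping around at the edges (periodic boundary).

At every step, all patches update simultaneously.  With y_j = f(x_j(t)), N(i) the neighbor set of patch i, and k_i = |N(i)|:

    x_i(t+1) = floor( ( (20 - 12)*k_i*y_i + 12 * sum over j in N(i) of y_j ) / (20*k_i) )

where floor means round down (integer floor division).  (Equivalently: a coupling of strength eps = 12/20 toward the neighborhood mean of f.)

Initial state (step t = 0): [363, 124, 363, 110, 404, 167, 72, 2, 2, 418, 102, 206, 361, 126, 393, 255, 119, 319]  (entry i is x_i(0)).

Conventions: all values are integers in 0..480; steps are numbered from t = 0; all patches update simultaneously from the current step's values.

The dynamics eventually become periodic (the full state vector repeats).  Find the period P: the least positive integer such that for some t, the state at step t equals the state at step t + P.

Simulating step by step:
t=0: [363, 124, 363, 110, 404, 167, 72, 2, 2, 418, 102, 206, 361, 126, 393, 255, 119, 319]
t=1: [301, 205, 256, 231, 193, 278, 377, 270, 315, 248, 176, 280, 324, 205, 299, 270, 202, 280]
t=2: [342, 325, 351, 347, 291, 346, 347, 336, 359, 343, 283, 337, 340, 322, 349, 351, 297, 348]
t=3: [343, 345, 340, 343, 353, 344, 342, 344, 339, 343, 354, 345, 343, 346, 340, 343, 352, 344]
t=4: [342, 342, 342, 341, 340, 341, 342, 342, 343, 341, 340, 341, 342, 341, 342, 341, 340, 341]
t=5: [343, 343, 342, 343, 343, 343, 343, 342, 342, 342, 343, 343, 343, 343, 342, 343, 343, 343]
t=6: [342, 342, 342, 342, 342, 342, 342, 342, 343, 342, 342, 342, 342, 342, 342, 342, 342, 342]
t=7: [343, 343, 342, 343, 343, 343, 343, 342, 342, 342, 343, 343, 343, 343, 342, 343, 343, 343]

Answer: 2
Key observation: The state at step 5, [343, 343, 342, 343, 343, 343, 343, 342, 342, 342, 343, 343, 343, 343, 342, 343, 343, 343], reappears at step 7 — and no state repeats earlier — so the cycle the system enters has period 2.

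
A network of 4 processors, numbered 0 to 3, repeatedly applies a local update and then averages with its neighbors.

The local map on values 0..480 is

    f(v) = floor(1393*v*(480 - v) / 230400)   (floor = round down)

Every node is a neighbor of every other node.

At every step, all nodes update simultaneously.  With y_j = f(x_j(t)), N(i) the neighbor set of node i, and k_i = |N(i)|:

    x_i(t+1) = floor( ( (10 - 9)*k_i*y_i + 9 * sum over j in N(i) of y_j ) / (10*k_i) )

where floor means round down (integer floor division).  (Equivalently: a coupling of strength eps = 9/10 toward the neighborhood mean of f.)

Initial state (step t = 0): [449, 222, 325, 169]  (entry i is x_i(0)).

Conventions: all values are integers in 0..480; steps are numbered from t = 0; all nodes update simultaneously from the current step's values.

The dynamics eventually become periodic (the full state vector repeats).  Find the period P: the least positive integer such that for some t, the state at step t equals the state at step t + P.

Answer: 2
Key observation: The state at step 24, [316, 316, 316, 316], reappears at step 26 — and no state repeats earlier — so the cycle the system enters has period 2.

Derivation:
t=0: [449, 222, 325, 169]
t=1: [298, 246, 254, 251]
t=2: [345, 341, 341, 341]
t=3: [285, 284, 284, 284]
t=4: [336, 336, 336, 336]
t=5: [292, 292, 292, 292]
t=6: [331, 331, 331, 331]
t=7: [298, 298, 298, 298]
t=8: [327, 327, 327, 327]
t=9: [302, 302, 302, 302]
t=10: [325, 325, 325, 325]
t=11: [304, 304, 304, 304]
t=12: [323, 323, 323, 323]
t=13: [306, 306, 306, 306]
t=14: [321, 321, 321, 321]
t=15: [308, 308, 308, 308]
t=16: [320, 320, 320, 320]
t=17: [309, 309, 309, 309]
t=18: [319, 319, 319, 319]
t=19: [310, 310, 310, 310]
t=20: [318, 318, 318, 318]
t=21: [311, 311, 311, 311]
t=22: [317, 317, 317, 317]
t=23: [312, 312, 312, 312]
t=24: [316, 316, 316, 316]
t=25: [313, 313, 313, 313]
t=26: [316, 316, 316, 316]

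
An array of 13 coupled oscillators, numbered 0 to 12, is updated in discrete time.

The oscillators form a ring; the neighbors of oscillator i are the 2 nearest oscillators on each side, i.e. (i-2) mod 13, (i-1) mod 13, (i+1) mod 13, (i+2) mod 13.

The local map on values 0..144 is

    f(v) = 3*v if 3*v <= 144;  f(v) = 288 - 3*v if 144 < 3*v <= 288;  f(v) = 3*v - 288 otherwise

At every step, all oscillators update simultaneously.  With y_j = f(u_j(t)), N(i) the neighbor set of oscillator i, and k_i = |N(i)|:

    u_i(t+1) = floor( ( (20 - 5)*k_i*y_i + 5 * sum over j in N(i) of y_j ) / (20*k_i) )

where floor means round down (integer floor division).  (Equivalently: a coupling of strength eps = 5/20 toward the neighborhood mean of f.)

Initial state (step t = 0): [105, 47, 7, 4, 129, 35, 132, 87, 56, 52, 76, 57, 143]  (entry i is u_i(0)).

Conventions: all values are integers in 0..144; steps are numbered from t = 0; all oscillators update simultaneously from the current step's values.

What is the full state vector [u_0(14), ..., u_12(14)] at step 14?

Simulating step by step:
t=0: [105, 47, 7, 4, 129, 35, 132, 87, 56, 52, 76, 57, 143]
t=1: [46, 118, 33, 31, 89, 94, 102, 49, 110, 119, 76, 110, 127]
t=2: [122, 75, 94, 81, 29, 21, 26, 114, 49, 69, 60, 54, 88]
t=3: [72, 56, 21, 47, 77, 63, 80, 63, 125, 87, 104, 112, 41]
t=4: [76, 114, 71, 126, 64, 95, 57, 90, 77, 36, 35, 51, 108]
t=5: [63, 56, 75, 81, 89, 22, 98, 31, 64, 100, 99, 120, 49]
t=6: [99, 111, 65, 50, 27, 59, 21, 81, 79, 25, 26, 70, 124]
t=7: [25, 54, 86, 124, 86, 103, 65, 52, 54, 72, 76, 73, 76]
t=8: [74, 110, 42, 75, 36, 36, 89, 118, 116, 78, 65, 68, 65]
t=9: [71, 53, 111, 71, 100, 97, 37, 64, 59, 59, 87, 82, 87]
t=10: [71, 110, 51, 68, 23, 20, 97, 93, 104, 100, 38, 46, 37]
t=11: [82, 56, 118, 82, 69, 55, 12, 12, 26, 26, 103, 123, 106]
t=12: [50, 101, 67, 55, 77, 104, 46, 46, 69, 72, 32, 71, 39]
t=13: [121, 40, 86, 103, 66, 46, 122, 123, 88, 78, 93, 82, 108]
t=14: [70, 100, 41, 39, 84, 120, 79, 79, 31, 50, 16, 42, 42]

Answer: [70, 100, 41, 39, 84, 120, 79, 79, 31, 50, 16, 42, 42]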